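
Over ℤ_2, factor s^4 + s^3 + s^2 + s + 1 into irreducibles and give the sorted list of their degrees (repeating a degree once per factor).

Write h(s) = s^4 + s^3 + s^2 + s + 1.
Roots in ℤ_2: h(0) = 1; h(1) = 1.
Complete factorization: h(s) = (s^4 + s^3 + s^2 + s + 1).
Factor degrees with multiplicity: 4 = 4.

4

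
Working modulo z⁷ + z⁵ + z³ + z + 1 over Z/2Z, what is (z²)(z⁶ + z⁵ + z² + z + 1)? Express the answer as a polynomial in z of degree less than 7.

z^6 + z^5 + 1

Multiply in Z/2Z[z]: (z²)·(z⁶ + z⁵ + z² + z + 1) = z⁸ + z⁷ + z⁴ + z³ + z².
Reduce using z⁷ ≡ z⁵ + z³ + z + 1 (mod z⁷ + z⁵ + z³ + z + 1).
Reduced: z⁶ + z⁵ + 1.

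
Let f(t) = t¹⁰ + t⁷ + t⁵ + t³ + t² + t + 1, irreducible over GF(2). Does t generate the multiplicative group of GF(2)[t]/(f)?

|GF(2^10)^×| = 2^10 − 1 = 1023. Prime factorization: 1023 = 3·11·31.
f is primitive ⇔ t has order 1023 in GF(2)[t]/(f), i.e. t^(1023/q) ≠ 1 for each prime q | 1023.
t^(341) mod f = 1
t^(93) mod f = t⁹ + t⁸ + t⁶ + t² + 1.
t^(33) mod f = t⁹ + t⁷ + t⁶ + t.
Since t^(341) = 1, the order of t divides 341 < 1023; not primitive.

No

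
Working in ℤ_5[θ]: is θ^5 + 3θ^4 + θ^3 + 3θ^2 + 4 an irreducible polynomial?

Write f(θ) = θ^5 + 3θ^4 + θ^3 + 3θ^2 + 4.
Check for roots in ℤ_5: f(0) = 4; f(1) = 2; f(2) = 4; f(3) = 4; f(4) = 3.
No roots, so no linear factors.
Degree-2 irreducible divisors: test the 10 monic irreducibles of degree 2 over GF(5).
None of them divide f (all give nonzero remainder).
No irreducible factor of degree ≤ 2 exists, so f is irreducible over GF(5).

Yes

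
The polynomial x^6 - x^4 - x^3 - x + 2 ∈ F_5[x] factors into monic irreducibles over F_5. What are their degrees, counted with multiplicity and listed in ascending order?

Write g(x) = x^6 - x^4 - x^3 - x + 2.
Roots in F_5: g(0) = 2; g(1) = 0 → root; g(2) = 0 → root; g(3) = 0 → root; g(4) = 4.
Linear factors from roots: (x - 1), (x - 2), (x + 2).
Complete factorization: g(x) = (x + 2)·(x - 2)·(x - 1)·(x^3 + x^2 - x - 2).
Factor degrees with multiplicity: 1 + 1 + 1 + 3 = 6.

1, 1, 1, 3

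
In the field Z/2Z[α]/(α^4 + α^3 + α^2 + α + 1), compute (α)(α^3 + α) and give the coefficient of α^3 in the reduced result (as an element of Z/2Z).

1

Multiply in Z/2Z[α]: (α)·(α^3 + α) = α^4 + α^2.
Reduce using α^4 ≡ α^3 + α^2 + α + 1 (mod α^4 + α^3 + α^2 + α + 1).
Reduced: α^3 + α + 1.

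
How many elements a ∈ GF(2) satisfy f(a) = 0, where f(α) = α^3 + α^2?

Evaluate at each of the 2 elements of GF(2):
f(0) = 0 → root; f(1) = 0 → root.
Roots: {0, 1}.

2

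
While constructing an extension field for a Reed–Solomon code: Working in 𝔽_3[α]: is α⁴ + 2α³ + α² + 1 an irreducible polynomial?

Yes

Write m(α) = α⁴ + 2α³ + α² + 1.
Check for roots in 𝔽_3: m(0) = 1; m(1) = 2; m(2) = 1.
No roots, so no linear factors.
Monic irreducibles of degree 2 over GF(3): α² + 1, α² + α + 2, α² + 2α + 2.
None of them divide m (all give nonzero remainder).
No irreducible factor of degree ≤ 2 exists, so m is irreducible over GF(3).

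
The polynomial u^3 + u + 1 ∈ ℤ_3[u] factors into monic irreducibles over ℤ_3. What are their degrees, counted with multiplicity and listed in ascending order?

1, 2

Write g(u) = u^3 + u + 1.
Roots in ℤ_3: g(0) = 1; g(1) = 0 → root; g(2) = 2.
Linear factors from roots: (u - 1).
Complete factorization: g(u) = (u - 1)·(u^2 + u - 1).
Factor degrees with multiplicity: 1 + 2 = 3.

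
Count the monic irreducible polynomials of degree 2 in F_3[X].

3

By the necklace-counting formula, N_3(2) = (1/2) Σ_{d|2} μ(2/d)·3^d.
Divisors of 2: 1, 2; μ(2/d) for each: -1, 1.
Σ = − 3^1 + 3^2 = 6.
N = 6/2 = 3.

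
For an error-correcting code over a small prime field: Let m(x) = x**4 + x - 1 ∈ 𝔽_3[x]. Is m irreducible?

Check for roots in 𝔽_3: m(0) = 2; m(1) = 1; m(2) = 2.
No roots, so no linear factors.
Monic irreducibles of degree 2 over GF(3): x**2 + 1, x**2 + x - 1, x**2 - x - 1.
None of them divide m (all give nonzero remainder).
No irreducible factor of degree ≤ 2 exists, so m is irreducible over GF(3).

Yes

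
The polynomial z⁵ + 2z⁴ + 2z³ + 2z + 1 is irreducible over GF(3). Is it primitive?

Yes

Write f(z) = z⁵ + 2z⁴ + 2z³ + 2z + 1.
|GF(3^5)^×| = 3^5 − 1 = 242. Prime factorization: 242 = 2·11^2.
f is primitive ⇔ z has order 242 in GF(3)[z]/(f), i.e. z^(242/q) ≠ 1 for each prime q | 242.
z^(121) mod f = 2.
z^(22) mod f = z⁴ + z.
None equal 1, so z has full order 242; f is primitive.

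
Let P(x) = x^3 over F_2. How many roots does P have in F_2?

Evaluate at each of the 2 elements of F_2:
P(0) = 0 → root; P(1) = 1.
Roots: {0}.

1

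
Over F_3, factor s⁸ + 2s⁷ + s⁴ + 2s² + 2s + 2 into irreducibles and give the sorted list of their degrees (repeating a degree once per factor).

8

Write h(s) = s⁸ + 2s⁷ + s⁴ + 2s² + 2s + 2.
Roots in F_3: h(0) = 2; h(1) = 1; h(2) = 2.
Complete factorization: h(s) = (s⁸ + 2s⁷ + s⁴ + 2s² + 2s + 2).
Factor degrees with multiplicity: 8 = 8.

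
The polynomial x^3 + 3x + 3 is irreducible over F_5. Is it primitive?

Write f(x) = x^3 + 3x + 3.
|GF(5^3)^×| = 5^3 − 1 = 124. Prime factorization: 124 = 2^2·31.
f is primitive ⇔ x has order 124 in GF(5)[x]/(f), i.e. x^(124/q) ≠ 1 for each prime q | 124.
x^(62) mod f = 4.
x^(4) mod f = 2x^2 + 2x.
None equal 1, so x has full order 124; f is primitive.

Yes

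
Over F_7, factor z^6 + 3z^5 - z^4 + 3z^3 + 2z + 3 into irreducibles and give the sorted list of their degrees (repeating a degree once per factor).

1, 2, 3

Write f(z) = z^6 + 3z^5 - z^4 + 3z^3 + 2z + 3.
Linear factors from roots: (z - 2).
Complete factorization: f(z) = (z - 2)·(z^2 - 3z - 1)·(z^3 + z^2 - z - 2).
Factor degrees with multiplicity: 1 + 2 + 3 = 6.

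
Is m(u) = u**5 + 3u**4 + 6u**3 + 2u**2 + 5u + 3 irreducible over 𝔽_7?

Check for roots in 𝔽_7: m(0) = 3; m(1) = 6; m(2) = 2; m(3) = 5; m(4) = 5; m(5) = 4; m(6) = 3.
No roots, so no linear factors.
Degree-2 irreducible divisors: test the 21 monic irreducibles of degree 2 over GF(7).
None of them divide m (all give nonzero remainder).
No irreducible factor of degree ≤ 2 exists, so m is irreducible over GF(7).

Yes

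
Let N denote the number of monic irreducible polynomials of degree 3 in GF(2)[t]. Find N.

2

By the necklace-counting formula, N_2(3) = (1/3) Σ_{d|3} μ(3/d)·2^d.
Divisors of 3: 1, 3; μ(3/d) for each: -1, 1.
Σ = − 2^1 + 2^3 = 6.
N = 6/3 = 2.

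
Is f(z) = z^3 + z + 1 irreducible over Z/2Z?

Yes

Check for roots in Z/2Z: f(0) = 1; f(1) = 1.
No roots. A degree-3 polynomial over a field with no linear factor is irreducible.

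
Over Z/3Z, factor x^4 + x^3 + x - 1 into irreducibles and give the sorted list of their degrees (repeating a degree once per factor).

2, 2

Write g(x) = x^4 + x^3 + x - 1.
Roots in Z/3Z: g(0) = 2; g(1) = 2; g(2) = 1.
Complete factorization: g(x) = (x^2 + 1)·(x^2 + x - 1).
Factor degrees with multiplicity: 2 + 2 = 4.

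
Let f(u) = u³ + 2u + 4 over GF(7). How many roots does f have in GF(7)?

Evaluate at each of the 7 elements of GF(7):
f(0) = 4; f(1) = 0 → root; f(2) = 2; f(3) = 2; f(4) = 6; f(5) = 6; f(6) = 1.
Roots: {1}.

1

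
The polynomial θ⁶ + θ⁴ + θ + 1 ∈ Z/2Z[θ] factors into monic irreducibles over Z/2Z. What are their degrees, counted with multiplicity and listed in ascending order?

Write g(θ) = θ⁶ + θ⁴ + θ + 1.
Roots in Z/2Z: g(0) = 1; g(1) = 0 → root.
Linear factors from roots: (θ + 1).
Complete factorization: g(θ) = (θ + 1)·(θ² + θ + 1)·(θ³ + θ + 1).
Factor degrees with multiplicity: 1 + 2 + 3 = 6.

1, 2, 3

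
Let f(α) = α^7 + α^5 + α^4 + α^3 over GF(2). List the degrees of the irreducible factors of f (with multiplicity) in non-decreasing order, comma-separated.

Roots in GF(2): f(0) = 0 → root; f(1) = 0 → root.
Linear factors from roots: (α), (α + 1).
Complete factorization: f(α) = (α + 1)·(α)^3·(α^3 + α^2 + 1).
Factor degrees with multiplicity: 1 + 1 + 1 + 1 + 3 = 7.

1, 1, 1, 1, 3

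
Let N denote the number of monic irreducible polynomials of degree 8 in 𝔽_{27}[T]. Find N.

35303625630

x^(27^8) − x is the product of all monic irreducibles of degree dividing 8; Möbius inversion gives N = (1/8) Σ μ(8/d)·27^d.
Divisors of 8: 1, 2, 4, 8; μ(8/d) for each: 0, 0, -1, 1.
Σ = − 27^4 + 27^8 = 282429005040.
N = 282429005040/8 = 35303625630.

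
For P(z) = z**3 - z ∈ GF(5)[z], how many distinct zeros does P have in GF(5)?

Evaluate at each of the 5 elements of GF(5):
P(0) = 0 → root; P(1) = 0 → root; P(2) = 1; P(3) = 4; P(4) = 0 → root.
Roots: {0, 1, 4}.

3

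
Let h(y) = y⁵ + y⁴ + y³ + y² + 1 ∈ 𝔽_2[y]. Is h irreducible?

Yes

Check for roots in 𝔽_2: h(0) = 1; h(1) = 1.
No roots, so no linear factors.
Monic irreducibles of degree 2 over GF(2): y² + y + 1.
None of them divide h (all give nonzero remainder).
No irreducible factor of degree ≤ 2 exists, so h is irreducible over GF(2).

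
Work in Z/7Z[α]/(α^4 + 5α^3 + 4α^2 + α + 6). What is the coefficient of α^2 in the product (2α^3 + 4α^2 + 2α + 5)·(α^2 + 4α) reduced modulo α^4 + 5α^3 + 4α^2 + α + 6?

3

Multiply in Z/7Z[α]: (2α^3 + 4α^2 + 2α + 5)·(α^2 + 4α) = 2α^5 + 5α^4 + 4α^3 + 6α^2 + 6α.
Reduce using α^4 ≡ 2α^3 + 3α^2 + 6α + 1 (mod α^4 + 5α^3 + 4α^2 + α + 6).
Reduced: 3α^2 + 6α + 2.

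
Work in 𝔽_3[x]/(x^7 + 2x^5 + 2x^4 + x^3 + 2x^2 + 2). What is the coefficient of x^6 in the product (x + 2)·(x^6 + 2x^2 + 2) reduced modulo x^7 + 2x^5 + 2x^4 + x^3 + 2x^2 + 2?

2

Multiply in 𝔽_3[x]: (x + 2)·(x^6 + 2x^2 + 2) = x^7 + 2x^6 + 2x^3 + x^2 + 2x + 1.
Reduce using x^7 ≡ x^5 + x^4 + 2x^3 + x^2 + 1 (mod x^7 + 2x^5 + 2x^4 + x^3 + 2x^2 + 2).
Reduced: 2x^6 + x^5 + x^4 + x^3 + 2x^2 + 2x + 2.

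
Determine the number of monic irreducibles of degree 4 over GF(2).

By the necklace-counting formula, N_2(4) = (1/4) Σ_{d|4} μ(4/d)·2^d.
Divisors of 4: 1, 2, 4; μ(4/d) for each: 0, -1, 1.
Σ = − 2^2 + 2^4 = 12.
N = 12/4 = 3.

3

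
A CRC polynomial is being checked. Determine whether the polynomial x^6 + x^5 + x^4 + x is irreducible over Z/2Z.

No

Write f(x) = x^6 + x^5 + x^4 + x.
Check for roots in Z/2Z: f(0) = 0 → root; f(1) = 0 → root.
f(0) = 0, so (x) divides f(x); f is reducible.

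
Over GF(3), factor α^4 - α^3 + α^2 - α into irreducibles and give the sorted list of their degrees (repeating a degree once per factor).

Write h(α) = α^4 - α^3 + α^2 - α.
Roots in GF(3): h(0) = 0 → root; h(1) = 0 → root; h(2) = 1.
Linear factors from roots: (α), (α - 1).
Complete factorization: h(α) = (α)·(α - 1)·(α^2 + 1).
Factor degrees with multiplicity: 1 + 1 + 2 = 4.

1, 1, 2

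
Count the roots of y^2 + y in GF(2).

Write P(y) = y^2 + y.
Evaluate at each of the 2 elements of GF(2):
P(0) = 0 → root; P(1) = 0 → root.
Roots: {0, 1}.

2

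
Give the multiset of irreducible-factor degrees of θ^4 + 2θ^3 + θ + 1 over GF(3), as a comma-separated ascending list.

4

Write g(θ) = θ^4 + 2θ^3 + θ + 1.
Roots in GF(3): g(0) = 1; g(1) = 2; g(2) = 2.
Complete factorization: g(θ) = (θ^4 + 2θ^3 + θ + 1).
Factor degrees with multiplicity: 4 = 4.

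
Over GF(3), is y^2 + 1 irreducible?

Write g(y) = y^2 + 1.
Check for roots in GF(3): g(0) = 1; g(1) = 2; g(2) = 2.
No roots. A degree-2 polynomial over a field with no linear factor is irreducible.

Yes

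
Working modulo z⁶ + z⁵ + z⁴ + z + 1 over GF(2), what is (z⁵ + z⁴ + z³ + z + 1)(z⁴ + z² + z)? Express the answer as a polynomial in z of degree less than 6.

Multiply in GF(2)[z]: (z⁵ + z⁴ + z³ + z + 1)·(z⁴ + z² + z) = z⁹ + z⁸ + z⁵ + z³ + z.
Reduce using z⁶ ≡ z⁵ + z⁴ + z + 1 (mod z⁶ + z⁵ + z⁴ + z + 1).
Reduced: z⁵ + z² + z + 1.

z^5 + z^2 + z + 1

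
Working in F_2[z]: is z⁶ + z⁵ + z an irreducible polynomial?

No

Write m(z) = z⁶ + z⁵ + z.
Check for roots in F_2: m(0) = 0 → root; m(1) = 1.
m(0) = 0, so (z) divides m(z); m is reducible.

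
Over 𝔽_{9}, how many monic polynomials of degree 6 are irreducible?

Gauss's count: N_{9}(6) = (1/6) Σ_{d|6} μ(6/d)·9^d.
Divisors of 6: 1, 2, 3, 6; μ(6/d) for each: 1, -1, -1, 1.
Σ = 9^1 − 9^2 − 9^3 + 9^6 = 530640.
N = 530640/6 = 88440.

88440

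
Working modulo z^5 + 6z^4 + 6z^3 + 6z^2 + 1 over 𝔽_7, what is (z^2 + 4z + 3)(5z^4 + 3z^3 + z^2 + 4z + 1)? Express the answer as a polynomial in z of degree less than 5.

Multiply in 𝔽_7[z]: (z^2 + 4z + 3)·(5z^4 + 3z^3 + z^2 + 4z + 1) = 5z^6 + 2z^5 + 3z^3 + 6z^2 + 2z + 3.
Reduce using z^5 ≡ z^4 + z^3 + z^2 + 6 (mod z^5 + 6z^4 + 6z^3 + 6z^2 + 1).
Reduced: 5z^4 + z^3 + 6z^2 + 4z + 3.

5z^4 + z^3 + 6z^2 + 4z + 3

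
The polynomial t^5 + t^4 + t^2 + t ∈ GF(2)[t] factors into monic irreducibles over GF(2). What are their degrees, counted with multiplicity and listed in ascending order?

Write h(t) = t^5 + t^4 + t^2 + t.
Roots in GF(2): h(0) = 0 → root; h(1) = 0 → root.
Linear factors from roots: (t), (t + 1).
Complete factorization: h(t) = (t)·(t + 1)^2·(t^2 + t + 1).
Factor degrees with multiplicity: 1 + 1 + 1 + 2 = 5.

1, 1, 1, 2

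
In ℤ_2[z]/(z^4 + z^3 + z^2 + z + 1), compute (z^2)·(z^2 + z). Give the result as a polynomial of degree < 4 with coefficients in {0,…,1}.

Multiply in ℤ_2[z]: (z^2)·(z^2 + z) = z^4 + z^3.
Reduce using z^4 ≡ z^3 + z^2 + z + 1 (mod z^4 + z^3 + z^2 + z + 1).
Reduced: z^2 + z + 1.

z^2 + z + 1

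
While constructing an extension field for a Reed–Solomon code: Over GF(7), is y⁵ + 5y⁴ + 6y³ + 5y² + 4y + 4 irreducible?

Yes

Write P(y) = y⁵ + 5y⁴ + 6y³ + 5y² + 4y + 4.
Check for roots in GF(7): P(0) = 4; P(1) = 4; P(2) = 3; P(3) = 3; P(4) = 2; P(5) = 2; P(6) = 3.
No roots, so no linear factors.
Degree-2 irreducible divisors: test the 21 monic irreducibles of degree 2 over GF(7).
None of them divide P (all give nonzero remainder).
No irreducible factor of degree ≤ 2 exists, so P is irreducible over GF(7).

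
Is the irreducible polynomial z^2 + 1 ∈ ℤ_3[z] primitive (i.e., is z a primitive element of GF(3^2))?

No

Write f(z) = z^2 + 1.
|GF(3^2)^×| = 3^2 − 1 = 8. Prime factorization: 8 = 2^3.
f is primitive ⇔ z has order 8 in GF(3)[z]/(f), i.e. z^(8/q) ≠ 1 for each prime q | 8.
z^(4) mod f = 1
Since z^(4) = 1, the order of z divides 4 < 8; not primitive.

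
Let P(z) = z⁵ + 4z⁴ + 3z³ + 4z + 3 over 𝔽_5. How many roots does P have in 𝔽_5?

1

Evaluate at each of the 5 elements of 𝔽_5:
P(0) = 3; P(1) = 0 → root; P(2) = 1; P(3) = 3; P(4) = 4.
Roots: {1}.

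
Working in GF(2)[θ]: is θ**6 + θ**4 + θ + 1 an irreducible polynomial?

No

Write h(θ) = θ**6 + θ**4 + θ + 1.
Check for roots in GF(2): h(0) = 1; h(1) = 0 → root.
h(1) = 0, so (θ − 1) divides h(θ); h is reducible.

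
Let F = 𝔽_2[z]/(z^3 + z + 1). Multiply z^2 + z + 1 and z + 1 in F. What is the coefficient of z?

Multiply in 𝔽_2[z]: (z^2 + z + 1)·(z + 1) = z^3 + 1.
Reduce using z^3 ≡ z + 1 (mod z^3 + z + 1).
Reduced: z.

1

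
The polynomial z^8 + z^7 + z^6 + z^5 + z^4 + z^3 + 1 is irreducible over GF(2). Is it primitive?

Write f(z) = z^8 + z^7 + z^6 + z^5 + z^4 + z^3 + 1.
|GF(2^8)^×| = 2^8 − 1 = 255. Prime factorization: 255 = 3·5·17.
f is primitive ⇔ z has order 255 in GF(2)[z]/(f), i.e. z^(255/q) ≠ 1 for each prime q | 255.
z^(85) mod f = 1
z^(51) mod f = z^7 + z^5 + z^3 + z^2 + 1.
z^(15) mod f = z^7 + z^6 + z^3 + z + 1.
Since z^(85) = 1, the order of z divides 85 < 255; not primitive.

No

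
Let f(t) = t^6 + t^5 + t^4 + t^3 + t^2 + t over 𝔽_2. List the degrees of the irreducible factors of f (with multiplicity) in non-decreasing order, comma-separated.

1, 1, 2, 2

Roots in 𝔽_2: f(0) = 0 → root; f(1) = 0 → root.
Linear factors from roots: (t), (t + 1).
Complete factorization: f(t) = (t)·(t + 1)·(t^2 + t + 1)^2.
Factor degrees with multiplicity: 1 + 1 + 2 + 2 = 6.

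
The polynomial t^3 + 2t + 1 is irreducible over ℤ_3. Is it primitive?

Yes

Write f(t) = t^3 + 2t + 1.
|GF(3^3)^×| = 3^3 − 1 = 26. Prime factorization: 26 = 2·13.
f is primitive ⇔ t has order 26 in GF(3)[t]/(f), i.e. t^(26/q) ≠ 1 for each prime q | 26.
t^(13) mod f = 2.
t^(2) mod f = t^2.
None equal 1, so t has full order 26; f is primitive.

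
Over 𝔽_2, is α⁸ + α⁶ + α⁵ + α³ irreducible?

Write h(α) = α⁸ + α⁶ + α⁵ + α³.
Check for roots in 𝔽_2: h(0) = 0 → root; h(1) = 0 → root.
h(0) = 0, so (α) divides h(α); h is reducible.

No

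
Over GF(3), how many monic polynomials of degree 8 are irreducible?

810

By the necklace-counting formula, N_3(8) = (1/8) Σ_{d|8} μ(8/d)·3^d.
Divisors of 8: 1, 2, 4, 8; μ(8/d) for each: 0, 0, -1, 1.
Σ = − 3^4 + 3^8 = 6480.
N = 6480/8 = 810.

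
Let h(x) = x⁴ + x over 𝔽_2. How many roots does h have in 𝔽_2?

Evaluate at each of the 2 elements of 𝔽_2:
h(0) = 0 → root; h(1) = 0 → root.
Roots: {0, 1}.

2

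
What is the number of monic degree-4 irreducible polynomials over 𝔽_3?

x^(3^4) − x is the product of all monic irreducibles of degree dividing 4; Möbius inversion gives N = (1/4) Σ μ(4/d)·3^d.
Divisors of 4: 1, 2, 4; μ(4/d) for each: 0, -1, 1.
Σ = − 3^2 + 3^4 = 72.
N = 72/4 = 18.

18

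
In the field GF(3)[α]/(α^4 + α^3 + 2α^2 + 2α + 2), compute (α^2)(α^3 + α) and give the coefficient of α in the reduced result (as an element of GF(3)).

Multiply in GF(3)[α]: (α^2)·(α^3 + α) = α^5 + α^3.
Reduce using α^4 ≡ 2α^3 + α^2 + α + 1 (mod α^4 + α^3 + 2α^2 + 2α + 2).
Reduced: 2.

0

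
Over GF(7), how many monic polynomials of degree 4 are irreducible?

The number of monic irreducibles of degree 4 over GF(7) is (1/4)·Σ_{d∣4} μ(4/d) 7^d.
Divisors of 4: 1, 2, 4; μ(4/d) for each: 0, -1, 1.
Σ = − 7^2 + 7^4 = 2352.
N = 2352/4 = 588.

588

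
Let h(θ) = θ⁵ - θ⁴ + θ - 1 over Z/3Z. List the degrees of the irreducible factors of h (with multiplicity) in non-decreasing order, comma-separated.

Roots in Z/3Z: h(0) = 2; h(1) = 0 → root; h(2) = 2.
Linear factors from roots: (θ - 1).
Complete factorization: h(θ) = (θ - 1)·(θ² + θ - 1)·(θ² - θ - 1).
Factor degrees with multiplicity: 1 + 2 + 2 = 5.

1, 2, 2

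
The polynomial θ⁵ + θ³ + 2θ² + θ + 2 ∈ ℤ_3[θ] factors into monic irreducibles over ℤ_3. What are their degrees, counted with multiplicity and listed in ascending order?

Write h(θ) = θ⁵ + θ³ + 2θ² + θ + 2.
Roots in ℤ_3: h(0) = 2; h(1) = 1; h(2) = 1.
Complete factorization: h(θ) = (θ² + θ + 2)·(θ³ + 2θ² + 1).
Factor degrees with multiplicity: 2 + 3 = 5.

2, 3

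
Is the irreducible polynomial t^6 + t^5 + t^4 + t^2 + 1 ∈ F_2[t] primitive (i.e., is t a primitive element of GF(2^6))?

Write f(t) = t^6 + t^5 + t^4 + t^2 + 1.
|GF(2^6)^×| = 2^6 − 1 = 63. Prime factorization: 63 = 3^2·7.
f is primitive ⇔ t has order 63 in GF(2)[t]/(f), i.e. t^(63/q) ≠ 1 for each prime q | 63.
t^(21) mod f = 1
t^(9) mod f = t^3 + 1.
Since t^(21) = 1, the order of t divides 21 < 63; not primitive.

No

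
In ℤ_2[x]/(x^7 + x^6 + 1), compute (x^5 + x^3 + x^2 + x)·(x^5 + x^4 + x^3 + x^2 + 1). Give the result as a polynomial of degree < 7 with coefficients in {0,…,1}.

Multiply in ℤ_2[x]: (x^5 + x^3 + x^2 + x)·(x^5 + x^4 + x^3 + x^2 + 1) = x^10 + x^9 + x^7 + x^6 + x^2 + x.
Reduce using x^7 ≡ x^6 + 1 (mod x^7 + x^6 + 1).
Reduced: x^3 + x^2 + x + 1.

x^3 + x^2 + x + 1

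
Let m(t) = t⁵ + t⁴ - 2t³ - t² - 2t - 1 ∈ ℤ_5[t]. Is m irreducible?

Yes

Check for roots in ℤ_5: m(0) = 4; m(1) = 1; m(2) = 3; m(3) = 4; m(4) = 2.
No roots, so no linear factors.
Degree-2 irreducible divisors: test the 10 monic irreducibles of degree 2 over GF(5).
None of them divide m (all give nonzero remainder).
No irreducible factor of degree ≤ 2 exists, so m is irreducible over GF(5).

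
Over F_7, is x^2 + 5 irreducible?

No

Write P(x) = x^2 + 5.
Check for roots in F_7: P(0) = 5; P(1) = 6; P(2) = 2; P(3) = 0 → root; P(4) = 0 → root; P(5) = 2; P(6) = 6.
P(3) = 0, so (x − 3) divides P(x); P is reducible.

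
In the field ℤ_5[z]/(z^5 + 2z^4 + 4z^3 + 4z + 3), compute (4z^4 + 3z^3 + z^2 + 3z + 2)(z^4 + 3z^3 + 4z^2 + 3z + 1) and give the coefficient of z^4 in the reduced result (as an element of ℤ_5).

3

Multiply in ℤ_5[z]: (4z^4 + 3z^3 + z^2 + 3z + 2)·(z^4 + 3z^3 + 4z^2 + 3z + 1) = 4z^8 + z^6 + 3z^4 + 4z^3 + 3z^2 + 4z + 2.
Reduce using z^5 ≡ 3z^4 + z^3 + z + 2 (mod z^5 + 2z^4 + 4z^3 + 4z + 3).
Reduced: 3z^4 + 4z^3 + 3z^2 + z + 2.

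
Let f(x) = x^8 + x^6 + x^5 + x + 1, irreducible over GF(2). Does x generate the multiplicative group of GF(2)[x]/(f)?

Yes

|GF(2^8)^×| = 2^8 − 1 = 255. Prime factorization: 255 = 3·5·17.
f is primitive ⇔ x has order 255 in GF(2)[x]/(f), i.e. x^(255/q) ≠ 1 for each prime q | 255.
x^(85) mod f = x^7 + x^6 + x^5 + x^4.
x^(51) mod f = x^4 + x.
x^(15) mod f = x^7 + x^6 + x^3.
None equal 1, so x has full order 255; f is primitive.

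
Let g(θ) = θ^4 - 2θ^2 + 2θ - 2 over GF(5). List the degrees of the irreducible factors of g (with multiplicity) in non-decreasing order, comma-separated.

Roots in GF(5): g(0) = 3; g(1) = 4; g(2) = 0 → root; g(3) = 2; g(4) = 0 → root.
Linear factors from roots: (θ - 2), (θ + 1).
Complete factorization: g(θ) = (θ + 1)·(θ - 2)·(θ^2 + θ + 1).
Factor degrees with multiplicity: 1 + 1 + 2 = 4.

1, 1, 2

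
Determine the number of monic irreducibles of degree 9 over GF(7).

By the necklace-counting formula, N_7(9) = (1/9) Σ_{d|9} μ(9/d)·7^d.
Divisors of 9: 1, 3, 9; μ(9/d) for each: 0, -1, 1.
Σ = − 7^3 + 7^9 = 40353264.
N = 40353264/9 = 4483696.

4483696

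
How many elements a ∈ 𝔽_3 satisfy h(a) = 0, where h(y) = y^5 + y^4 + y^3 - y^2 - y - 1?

Evaluate at each of the 3 elements of 𝔽_3:
h(0) = 2; h(1) = 0 → root; h(2) = 1.
Roots: {1}.

1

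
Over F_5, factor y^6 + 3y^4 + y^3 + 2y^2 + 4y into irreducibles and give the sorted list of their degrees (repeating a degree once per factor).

1, 2, 3

Write h(y) = y^6 + 3y^4 + y^3 + 2y^2 + 4y.
Roots in F_5: h(0) = 0 → root; h(1) = 1; h(2) = 1; h(3) = 4; h(4) = 1.
Linear factors from roots: (y).
Complete factorization: h(y) = (y)·(y^2 + y + 1)·(y^3 + 4y^2 + 3y + 4).
Factor degrees with multiplicity: 1 + 2 + 3 = 6.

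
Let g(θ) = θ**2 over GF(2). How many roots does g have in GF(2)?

1

Evaluate at each of the 2 elements of GF(2):
g(0) = 0 → root; g(1) = 1.
Roots: {0}.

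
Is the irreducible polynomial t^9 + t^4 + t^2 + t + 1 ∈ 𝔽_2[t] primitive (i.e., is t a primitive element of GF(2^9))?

No

Write f(t) = t^9 + t^4 + t^2 + t + 1.
|GF(2^9)^×| = 2^9 − 1 = 511. Prime factorization: 511 = 7·73.
f is primitive ⇔ t has order 511 in GF(2)[t]/(f), i.e. t^(511/q) ≠ 1 for each prime q | 511.
t^(73) mod f = 1
t^(7) mod f = t^7.
Since t^(73) = 1, the order of t divides 73 < 511; not primitive.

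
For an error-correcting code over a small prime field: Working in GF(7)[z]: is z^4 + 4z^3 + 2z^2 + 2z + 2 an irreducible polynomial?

Write h(z) = z^4 + 4z^3 + 2z^2 + 2z + 2.
Check for roots in GF(7): h(0) = 2; h(1) = 4; h(2) = 6; h(3) = 5; h(4) = 1; h(5) = 4; h(6) = 6.
No roots, so no linear factors.
Degree-2 irreducible divisors: test the 21 monic irreducibles of degree 2 over GF(7).
None of them divide h (all give nonzero remainder).
No irreducible factor of degree ≤ 2 exists, so h is irreducible over GF(7).

Yes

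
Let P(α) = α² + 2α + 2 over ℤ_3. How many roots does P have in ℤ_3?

0

Evaluate at each of the 3 elements of ℤ_3:
P(0) = 2; P(1) = 2; P(2) = 1.
No element is a root.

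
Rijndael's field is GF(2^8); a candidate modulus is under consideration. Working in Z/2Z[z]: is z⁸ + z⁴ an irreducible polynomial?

No

Write h(z) = z⁸ + z⁴.
Check for roots in Z/2Z: h(0) = 0 → root; h(1) = 0 → root.
h(0) = 0, so (z) divides h(z); h is reducible.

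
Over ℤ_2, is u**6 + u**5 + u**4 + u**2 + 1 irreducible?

Yes

Write m(u) = u**6 + u**5 + u**4 + u**2 + 1.
Check for roots in ℤ_2: m(0) = 1; m(1) = 1.
No roots, so no linear factors.
Monic irreducibles of degree 2 over GF(2): u**2 + u + 1.
None of them divide m (all give nonzero remainder).
Monic irreducibles of degree 3 over GF(2): u**3 + u + 1, u**3 + u**2 + 1.
None of them divide m (all give nonzero remainder).
No irreducible factor of degree ≤ 3 exists, so m is irreducible over GF(2).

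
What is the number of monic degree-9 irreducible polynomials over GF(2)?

By the necklace-counting formula, N_2(9) = (1/9) Σ_{d|9} μ(9/d)·2^d.
Divisors of 9: 1, 3, 9; μ(9/d) for each: 0, -1, 1.
Σ = − 2^3 + 2^9 = 504.
N = 504/9 = 56.

56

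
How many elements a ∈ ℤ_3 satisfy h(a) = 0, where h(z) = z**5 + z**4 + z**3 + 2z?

2

Evaluate at each of the 3 elements of ℤ_3:
h(0) = 0 → root; h(1) = 2; h(2) = 0 → root.
Roots: {0, 2}.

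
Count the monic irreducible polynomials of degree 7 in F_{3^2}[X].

Gauss's count: N_{9}(7) = (1/7) Σ_{d|7} μ(7/d)·9^d.
Divisors of 7: 1, 7; μ(7/d) for each: -1, 1.
Σ = − 9^1 + 9^7 = 4782960.
N = 4782960/7 = 683280.

683280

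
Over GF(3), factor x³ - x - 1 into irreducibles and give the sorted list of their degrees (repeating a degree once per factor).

3

Write h(x) = x³ - x - 1.
Roots in GF(3): h(0) = 2; h(1) = 2; h(2) = 2.
Complete factorization: h(x) = (x³ - x - 1).
Factor degrees with multiplicity: 3 = 3.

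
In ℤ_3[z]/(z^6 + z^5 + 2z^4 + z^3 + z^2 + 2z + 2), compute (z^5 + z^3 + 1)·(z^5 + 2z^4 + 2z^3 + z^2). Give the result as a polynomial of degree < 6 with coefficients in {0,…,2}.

Multiply in ℤ_3[z]: (z^5 + z^3 + 1)·(z^5 + 2z^4 + 2z^3 + z^2) = z^10 + 2z^9 + 2z^6 + 2z^5 + 2z^4 + 2z^3 + z^2.
Reduce using z^6 ≡ 2z^5 + z^4 + 2z^3 + 2z^2 + z + 1 (mod z^6 + z^5 + 2z^4 + z^3 + z^2 + 2z + 2).
Reduced: 2z^5 + z^4 + z^2.

2z^5 + z^4 + z^2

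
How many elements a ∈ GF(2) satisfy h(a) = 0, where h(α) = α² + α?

Evaluate at each of the 2 elements of GF(2):
h(0) = 0 → root; h(1) = 0 → root.
Roots: {0, 1}.

2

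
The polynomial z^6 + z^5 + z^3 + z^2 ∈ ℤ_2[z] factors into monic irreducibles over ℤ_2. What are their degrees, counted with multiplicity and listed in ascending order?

Write g(z) = z^6 + z^5 + z^3 + z^2.
Roots in ℤ_2: g(0) = 0 → root; g(1) = 0 → root.
Linear factors from roots: (z), (z + 1).
Complete factorization: g(z) = (z)^2·(z + 1)^2·(z^2 + z + 1).
Factor degrees with multiplicity: 1 + 1 + 1 + 1 + 2 = 6.

1, 1, 1, 1, 2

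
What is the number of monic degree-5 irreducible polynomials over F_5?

624

Gauss's count: N_{5}(5) = (1/5) Σ_{d|5} μ(5/d)·5^d.
Divisors of 5: 1, 5; μ(5/d) for each: -1, 1.
Σ = − 5^1 + 5^5 = 3120.
N = 3120/5 = 624.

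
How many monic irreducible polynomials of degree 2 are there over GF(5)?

10

The number of monic irreducibles of degree 2 over GF(5) is (1/2)·Σ_{d∣2} μ(2/d) 5^d.
Divisors of 2: 1, 2; μ(2/d) for each: -1, 1.
Σ = − 5^1 + 5^2 = 20.
N = 20/2 = 10.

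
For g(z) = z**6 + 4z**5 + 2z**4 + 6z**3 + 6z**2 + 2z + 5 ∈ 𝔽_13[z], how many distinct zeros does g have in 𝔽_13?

4

Evaluate at each of the 13 elements of 𝔽_13:
g(0) = 5; g(1) = 0 → root; g(2) = 6; g(3) = 10; g(4) = 6; g(5) = 0 → root; g(6) = 7; g(7) = 1; g(8) = 0 → root; g(9) = 0 → root; g(10) = 5; g(11) = 10; g(12) = 2.
Roots: {1, 5, 8, 9}.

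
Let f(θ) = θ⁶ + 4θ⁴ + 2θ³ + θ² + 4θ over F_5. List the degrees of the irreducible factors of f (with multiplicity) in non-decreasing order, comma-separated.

1, 1, 2, 2

Roots in F_5: f(0) = 0 → root; f(1) = 2; f(2) = 1; f(3) = 3; f(4) = 0 → root.
Linear factors from roots: (θ), (θ + 1).
Complete factorization: f(θ) = (θ)·(θ + 1)·(θ² + 2θ + 3)^2.
Factor degrees with multiplicity: 1 + 1 + 2 + 2 = 6.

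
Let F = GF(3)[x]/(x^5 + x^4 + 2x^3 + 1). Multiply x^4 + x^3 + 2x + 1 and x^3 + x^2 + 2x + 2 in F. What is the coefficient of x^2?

1

Multiply in GF(3)[x]: (x^4 + x^3 + 2x + 1)·(x^3 + x^2 + 2x + 2) = x^7 + 2x^6 + 2x^3 + 2x^2 + 2.
Reduce using x^5 ≡ 2x^4 + x^3 + 2 (mod x^5 + x^4 + 2x^3 + 1).
Reduced: x^4 + 2x^3 + x^2 + 2x + 2.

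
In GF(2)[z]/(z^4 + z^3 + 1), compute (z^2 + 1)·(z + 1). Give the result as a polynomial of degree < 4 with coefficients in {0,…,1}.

z^3 + z^2 + z + 1

Multiply in GF(2)[z]: (z^2 + 1)·(z + 1) = z^3 + z^2 + z + 1.
Reduced: z^3 + z^2 + z + 1.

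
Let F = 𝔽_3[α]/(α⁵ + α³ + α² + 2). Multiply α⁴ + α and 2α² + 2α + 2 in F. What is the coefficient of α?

Multiply in 𝔽_3[α]: (α⁴ + α)·(2α² + 2α + 2) = 2α⁶ + 2α⁵ + 2α⁴ + 2α³ + 2α² + 2α.
Reduce using α⁵ ≡ 2α³ + 2α² + 1 (mod α⁵ + α³ + α² + 2).
Reduced: α³ + α + 2.

1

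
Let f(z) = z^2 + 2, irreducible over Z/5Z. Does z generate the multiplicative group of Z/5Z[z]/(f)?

|GF(5^2)^×| = 5^2 − 1 = 24. Prime factorization: 24 = 2^3·3.
f is primitive ⇔ z has order 24 in GF(5)[z]/(f), i.e. z^(24/q) ≠ 1 for each prime q | 24.
z^(12) mod f = 4.
z^(8) mod f = 1
Since z^(8) = 1, the order of z divides 8 < 24; not primitive.

No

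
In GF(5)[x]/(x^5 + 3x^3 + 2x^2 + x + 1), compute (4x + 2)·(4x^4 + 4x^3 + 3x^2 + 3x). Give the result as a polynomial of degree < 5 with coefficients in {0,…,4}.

4x^4 + 2x^3 + x^2 + 4

Multiply in GF(5)[x]: (4x + 2)·(4x^4 + 4x^3 + 3x^2 + 3x) = x^5 + 4x^4 + 3x^2 + x.
Reduce using x^5 ≡ 2x^3 + 3x^2 + 4x + 4 (mod x^5 + 3x^3 + 2x^2 + x + 1).
Reduced: 4x^4 + 2x^3 + x^2 + 4.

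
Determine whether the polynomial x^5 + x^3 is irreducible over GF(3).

No

Write f(x) = x^5 + x^3.
Check for roots in GF(3): f(0) = 0 → root; f(1) = 2; f(2) = 1.
f(0) = 0, so (x) divides f(x); f is reducible.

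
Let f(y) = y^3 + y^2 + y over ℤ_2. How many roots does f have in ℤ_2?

1

Evaluate at each of the 2 elements of ℤ_2:
f(0) = 0 → root; f(1) = 1.
Roots: {0}.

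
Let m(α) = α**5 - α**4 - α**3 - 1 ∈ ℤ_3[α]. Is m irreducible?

Check for roots in ℤ_3: m(0) = 2; m(1) = 1; m(2) = 1.
No roots, so no linear factors.
Monic irreducibles of degree 2 over GF(3): α**2 + 1, α**2 + α - 1, α**2 - α - 1.
None of them divide m (all give nonzero remainder).
No irreducible factor of degree ≤ 2 exists, so m is irreducible over GF(3).

Yes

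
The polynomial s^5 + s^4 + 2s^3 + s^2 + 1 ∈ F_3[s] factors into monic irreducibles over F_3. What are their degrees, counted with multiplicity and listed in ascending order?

Write f(s) = s^5 + s^4 + 2s^3 + s^2 + 1.
Roots in F_3: f(0) = 1; f(1) = 0 → root; f(2) = 0 → root.
Linear factors from roots: (s + 2), (s + 1).
Complete factorization: f(s) = (s + 1)·(s + 2)·(s^3 + s^2 + 2).
Factor degrees with multiplicity: 1 + 1 + 3 = 5.

1, 1, 3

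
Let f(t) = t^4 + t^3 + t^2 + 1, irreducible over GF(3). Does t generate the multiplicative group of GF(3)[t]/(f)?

No

|GF(3^4)^×| = 3^4 − 1 = 80. Prime factorization: 80 = 2^4·5.
f is primitive ⇔ t has order 80 in GF(3)[t]/(f), i.e. t^(80/q) ≠ 1 for each prime q | 80.
t^(40) mod f = 1
t^(16) mod f = 2t^3 + t^2 + t.
Since t^(40) = 1, the order of t divides 40 < 80; not primitive.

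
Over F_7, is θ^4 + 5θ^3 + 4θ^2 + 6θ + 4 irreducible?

Write P(θ) = θ^4 + 5θ^3 + 4θ^2 + 6θ + 4.
Check for roots in F_7: P(0) = 4; P(1) = 6; P(2) = 4; P(3) = 1; P(4) = 3; P(5) = 5; P(6) = 5.
No roots, so no linear factors.
Degree-2 irreducible divisors: test the 21 monic irreducibles of degree 2 over GF(7).
None of them divide P (all give nonzero remainder).
No irreducible factor of degree ≤ 2 exists, so P is irreducible over GF(7).

Yes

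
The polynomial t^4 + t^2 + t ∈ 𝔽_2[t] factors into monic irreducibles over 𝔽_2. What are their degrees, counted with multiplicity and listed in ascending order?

1, 3

Write h(t) = t^4 + t^2 + t.
Roots in 𝔽_2: h(0) = 0 → root; h(1) = 1.
Linear factors from roots: (t).
Complete factorization: h(t) = (t)·(t^3 + t + 1).
Factor degrees with multiplicity: 1 + 3 = 4.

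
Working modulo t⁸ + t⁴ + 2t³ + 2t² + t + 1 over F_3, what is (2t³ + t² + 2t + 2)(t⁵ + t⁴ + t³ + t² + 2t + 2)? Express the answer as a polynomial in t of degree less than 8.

Multiply in F_3[t]: (2t³ + t² + 2t + 2)·(t⁵ + t⁴ + t³ + t² + 2t + 2) = 2t⁸ + 2t⁶ + t⁵ + t³ + 2t² + 2t + 1.
Reduce using t⁸ ≡ 2t⁴ + t³ + t² + 2t + 2 (mod t⁸ + t⁴ + 2t³ + 2t² + t + 1).
Reduced: 2t⁶ + t⁵ + t⁴ + t² + 2.

2t^6 + t^5 + t^4 + t^2 + 2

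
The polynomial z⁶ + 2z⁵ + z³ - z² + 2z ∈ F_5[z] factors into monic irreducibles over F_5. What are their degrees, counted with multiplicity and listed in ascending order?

Write f(z) = z⁶ + 2z⁵ + z³ - z² + 2z.
Roots in F_5: f(0) = 0 → root; f(1) = 0 → root; f(2) = 1; f(3) = 4; f(4) = 0 → root.
Linear factors from roots: (z), (z - 1), (z + 1).
Complete factorization: f(z) = (z)·(z + 1)·(z - 1)·(z³ + 2z² + z - 2).
Factor degrees with multiplicity: 1 + 1 + 1 + 3 = 6.

1, 1, 1, 3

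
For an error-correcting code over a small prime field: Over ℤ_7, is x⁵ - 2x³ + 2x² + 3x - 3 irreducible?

Yes

Write m(x) = x⁵ - 2x³ + 2x² + 3x - 3.
Check for roots in ℤ_7: m(0) = 4; m(1) = 1; m(2) = 6; m(3) = 3; m(4) = 6; m(5) = 4; m(6) = 4.
No roots, so no linear factors.
Degree-2 irreducible divisors: test the 21 monic irreducibles of degree 2 over GF(7).
None of them divide m (all give nonzero remainder).
No irreducible factor of degree ≤ 2 exists, so m is irreducible over GF(7).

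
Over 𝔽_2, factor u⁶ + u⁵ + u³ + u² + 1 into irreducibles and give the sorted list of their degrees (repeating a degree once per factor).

Write g(u) = u⁶ + u⁵ + u³ + u² + 1.
Roots in 𝔽_2: g(0) = 1; g(1) = 1.
Complete factorization: g(u) = (u⁶ + u⁵ + u³ + u² + 1).
Factor degrees with multiplicity: 6 = 6.

6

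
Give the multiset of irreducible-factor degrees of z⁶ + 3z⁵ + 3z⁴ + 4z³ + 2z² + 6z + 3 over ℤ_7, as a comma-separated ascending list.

1, 2, 3

Write f(z) = z⁶ + 3z⁵ + 3z⁴ + 4z³ + 2z² + 6z + 3.
Linear factors from roots: (z + 4).
Complete factorization: f(z) = (z + 4)·(z² + 4z + 5)·(z³ + 2z² + z + 4).
Factor degrees with multiplicity: 1 + 2 + 3 = 6.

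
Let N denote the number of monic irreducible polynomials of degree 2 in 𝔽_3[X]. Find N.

Gauss's count: N_{3}(2) = (1/2) Σ_{d|2} μ(2/d)·3^d.
Divisors of 2: 1, 2; μ(2/d) for each: -1, 1.
Σ = − 3^1 + 3^2 = 6.
N = 6/2 = 3.

3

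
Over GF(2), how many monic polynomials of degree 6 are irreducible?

9

By the necklace-counting formula, N_2(6) = (1/6) Σ_{d|6} μ(6/d)·2^d.
Divisors of 6: 1, 2, 3, 6; μ(6/d) for each: 1, -1, -1, 1.
Σ = 2^1 − 2^2 − 2^3 + 2^6 = 54.
N = 54/6 = 9.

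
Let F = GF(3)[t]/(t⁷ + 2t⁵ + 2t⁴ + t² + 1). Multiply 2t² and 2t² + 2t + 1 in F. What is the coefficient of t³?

Multiply in GF(3)[t]: (2t²)·(2t² + 2t + 1) = t⁴ + t³ + 2t².
Reduced: t⁴ + t³ + 2t².

1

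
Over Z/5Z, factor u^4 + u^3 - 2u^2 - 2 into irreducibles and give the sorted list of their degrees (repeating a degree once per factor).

Write f(u) = u^4 + u^3 - 2u^2 - 2.
Roots in Z/5Z: f(0) = 3; f(1) = 3; f(2) = 4; f(3) = 3; f(4) = 1.
Complete factorization: f(u) = (u^4 + u^3 - 2u^2 - 2).
Factor degrees with multiplicity: 4 = 4.

4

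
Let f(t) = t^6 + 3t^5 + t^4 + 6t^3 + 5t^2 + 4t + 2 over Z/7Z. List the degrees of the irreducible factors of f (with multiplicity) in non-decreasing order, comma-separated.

Complete factorization: f(t) = (t^6 + 3t^5 + t^4 + 6t^3 + 5t^2 + 4t + 2).
Factor degrees with multiplicity: 6 = 6.

6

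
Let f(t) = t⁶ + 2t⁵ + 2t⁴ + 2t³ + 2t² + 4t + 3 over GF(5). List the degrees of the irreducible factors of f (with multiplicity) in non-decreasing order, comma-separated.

Roots in GF(5): f(0) = 3; f(1) = 1; f(2) = 0 → root; f(3) = 4; f(4) = 0 → root.
Linear factors from roots: (t + 3), (t + 1).
Complete factorization: f(t) = (t + 1)·(t + 3)·(t⁴ + 3t³ + 2t² + 1).
Factor degrees with multiplicity: 1 + 1 + 4 = 6.

1, 1, 4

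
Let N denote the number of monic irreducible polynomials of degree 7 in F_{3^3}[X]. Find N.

Gauss's count: N_{27}(7) = (1/7) Σ_{d|7} μ(7/d)·27^d.
Divisors of 7: 1, 7; μ(7/d) for each: -1, 1.
Σ = − 27^1 + 27^7 = 10460353176.
N = 10460353176/7 = 1494336168.

1494336168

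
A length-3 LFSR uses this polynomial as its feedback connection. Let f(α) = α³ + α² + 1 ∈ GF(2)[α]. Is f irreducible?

Check for roots in GF(2): f(0) = 1; f(1) = 1.
No roots. A degree-3 polynomial over a field with no linear factor is irreducible.

Yes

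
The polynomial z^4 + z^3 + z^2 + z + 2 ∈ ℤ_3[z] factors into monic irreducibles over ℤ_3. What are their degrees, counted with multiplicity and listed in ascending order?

1, 3

Write f(z) = z^4 + z^3 + z^2 + z + 2.
Roots in ℤ_3: f(0) = 2; f(1) = 0 → root; f(2) = 2.
Linear factors from roots: (z + 2).
Complete factorization: f(z) = (z + 2)·(z^3 + 2z^2 + 1).
Factor degrees with multiplicity: 1 + 3 = 4.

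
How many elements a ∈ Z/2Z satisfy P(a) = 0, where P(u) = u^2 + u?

Evaluate at each of the 2 elements of Z/2Z:
P(0) = 0 → root; P(1) = 0 → root.
Roots: {0, 1}.

2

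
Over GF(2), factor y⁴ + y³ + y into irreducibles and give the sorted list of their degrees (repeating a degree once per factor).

Write f(y) = y⁴ + y³ + y.
Roots in GF(2): f(0) = 0 → root; f(1) = 1.
Linear factors from roots: (y).
Complete factorization: f(y) = (y)·(y³ + y² + 1).
Factor degrees with multiplicity: 1 + 3 = 4.

1, 3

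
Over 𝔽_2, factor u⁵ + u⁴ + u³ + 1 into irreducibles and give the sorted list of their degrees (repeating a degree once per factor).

Write f(u) = u⁵ + u⁴ + u³ + 1.
Roots in 𝔽_2: f(0) = 1; f(1) = 0 → root.
Linear factors from roots: (u + 1).
Complete factorization: f(u) = (u + 1)^2·(u³ + u² + 1).
Factor degrees with multiplicity: 1 + 1 + 3 = 5.

1, 1, 3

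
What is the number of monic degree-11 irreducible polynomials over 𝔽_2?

186

Gauss's count: N_{2}(11) = (1/11) Σ_{d|11} μ(11/d)·2^d.
Divisors of 11: 1, 11; μ(11/d) for each: -1, 1.
Σ = − 2^1 + 2^11 = 2046.
N = 2046/11 = 186.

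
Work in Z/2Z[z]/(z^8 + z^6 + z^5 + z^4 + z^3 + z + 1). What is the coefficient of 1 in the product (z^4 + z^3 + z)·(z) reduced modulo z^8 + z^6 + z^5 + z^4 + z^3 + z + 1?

0

Multiply in Z/2Z[z]: (z^4 + z^3 + z)·(z) = z^5 + z^4 + z^2.
Reduced: z^5 + z^4 + z^2.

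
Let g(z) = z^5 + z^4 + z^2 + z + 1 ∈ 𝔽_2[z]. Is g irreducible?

Check for roots in 𝔽_2: g(0) = 1; g(1) = 1.
No roots, so no linear factors.
Monic irreducibles of degree 2 over GF(2): z^2 + z + 1.
None of them divide g (all give nonzero remainder).
No irreducible factor of degree ≤ 2 exists, so g is irreducible over GF(2).

Yes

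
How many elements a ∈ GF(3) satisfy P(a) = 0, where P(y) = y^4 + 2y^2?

3

Evaluate at each of the 3 elements of GF(3):
P(0) = 0 → root; P(1) = 0 → root; P(2) = 0 → root.
Roots: {0, 1, 2}.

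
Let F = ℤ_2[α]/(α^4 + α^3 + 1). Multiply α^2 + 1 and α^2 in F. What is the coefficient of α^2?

Multiply in ℤ_2[α]: (α^2 + 1)·(α^2) = α^4 + α^2.
Reduce using α^4 ≡ α^3 + 1 (mod α^4 + α^3 + 1).
Reduced: α^3 + α^2 + 1.

1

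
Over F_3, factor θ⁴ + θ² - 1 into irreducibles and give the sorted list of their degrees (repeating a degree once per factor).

Write f(θ) = θ⁴ + θ² - 1.
Roots in F_3: f(0) = 2; f(1) = 1; f(2) = 1.
Complete factorization: f(θ) = (θ⁴ + θ² - 1).
Factor degrees with multiplicity: 4 = 4.

4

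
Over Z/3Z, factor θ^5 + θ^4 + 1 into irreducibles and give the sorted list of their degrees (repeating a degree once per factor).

1, 1, 3

Write g(θ) = θ^5 + θ^4 + 1.
Roots in Z/3Z: g(0) = 1; g(1) = 0 → root; g(2) = 1.
Linear factors from roots: (θ + 2).
Complete factorization: g(θ) = (θ + 2)^2·(θ^3 + 2θ + 1).
Factor degrees with multiplicity: 1 + 1 + 3 = 5.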